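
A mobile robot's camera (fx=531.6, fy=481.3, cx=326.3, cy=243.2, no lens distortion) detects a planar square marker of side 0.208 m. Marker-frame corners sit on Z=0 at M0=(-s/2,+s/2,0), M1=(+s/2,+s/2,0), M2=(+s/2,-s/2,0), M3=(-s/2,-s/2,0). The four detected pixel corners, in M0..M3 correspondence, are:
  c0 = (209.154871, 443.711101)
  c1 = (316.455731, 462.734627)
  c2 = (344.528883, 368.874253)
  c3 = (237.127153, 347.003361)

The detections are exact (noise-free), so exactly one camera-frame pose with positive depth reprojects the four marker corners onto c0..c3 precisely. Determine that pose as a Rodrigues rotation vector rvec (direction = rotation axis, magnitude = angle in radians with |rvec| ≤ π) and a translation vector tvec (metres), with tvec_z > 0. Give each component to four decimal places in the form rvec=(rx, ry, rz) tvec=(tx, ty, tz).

rvec=(0.0572, -0.1298, 0.2573) tvec=(-0.0918, 0.3383, 1.0005)

Intrinsics K: fx=531.6, fy=481.3, cx=326.3, cy=243.2
Marker side s = 0.208 m; corners in marker frame (Z=0):
  M0 = (-0.1040, +0.1040, 0)
  M1 = (+0.1040, +0.1040, 0)
  M2 = (+0.1040, -0.1040, 0)
  M3 = (-0.1040, -0.1040, 0)
Detected image corners:
  c0 = (209.154871, 443.711101) px
  c1 = (316.455731, 462.734627) px
  c2 = (344.528883, 368.874253) px
  c3 = (237.127153, 347.003361) px
Planar DLT: solve 8×8 A·h = b for H (H[2,2]=1):
  H  [+553.51696 -123.71315 +277.51300]
  H  [+153.08130 +474.13878 +405.92167]
  H  [+0.13513 +0.03979 +1.00000]
B = K⁻¹H; ‖b₁‖=0.999479, ‖b₂‖=0.999479; λ = 2/(‖b₁‖+‖b₂‖) = 1.000521, sign → tz>0 ⇒ λ=+1.000521
r₁ = λ·B[:,0] = (+0.95878,+0.24991,+0.13520); r₂ = λ·B[:,1] = (-0.25728,+0.96552,+0.03981)
r₃ = r₁×r₂ = (-0.12059,-0.07295,+0.99002); SVD([r₁ r₂ r₃]) → R = UVᵀ:
  R  [+0.95878 -0.25728 -0.12059]
  R  [+0.24991 +0.96552 -0.07295]
  R  [+0.13520 +0.03981 +0.99002]
t = (-0.09182, +0.33826, +1.00052) m
tr R = 2.914320; θ = arccos((tr R − 1)/2) = 0.293767 rad = 16.832°
axis k = ((R−Rᵀ)₃₂, (R−Rᵀ)₁₃, (R−Rᵀ)₂₁) / (2 sinθ) = (+0.194721, -0.441683, +0.875785)
rvec = θ·k = (+0.057202, -0.129752, +0.257277)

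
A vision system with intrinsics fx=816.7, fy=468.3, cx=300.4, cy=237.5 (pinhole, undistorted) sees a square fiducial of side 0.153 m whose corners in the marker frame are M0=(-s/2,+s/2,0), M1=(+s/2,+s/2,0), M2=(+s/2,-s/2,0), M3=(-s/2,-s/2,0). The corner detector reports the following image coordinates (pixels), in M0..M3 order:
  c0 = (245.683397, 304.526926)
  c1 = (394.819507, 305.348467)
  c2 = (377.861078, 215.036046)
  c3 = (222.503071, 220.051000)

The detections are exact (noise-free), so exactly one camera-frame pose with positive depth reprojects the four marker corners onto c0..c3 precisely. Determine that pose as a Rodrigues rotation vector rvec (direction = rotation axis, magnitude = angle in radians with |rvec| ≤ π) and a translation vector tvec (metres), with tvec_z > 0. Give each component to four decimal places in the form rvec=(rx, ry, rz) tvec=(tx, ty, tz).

Intrinsics K: fx=816.7, fy=468.3, cx=300.4, cy=237.5
Marker side s = 0.153 m; corners in marker frame (Z=0):
  M0 = (-0.0765, +0.0765, 0)
  M1 = (+0.0765, +0.0765, 0)
  M2 = (+0.0765, -0.0765, 0)
  M3 = (-0.0765, -0.0765, 0)
Detected image corners:
  c0 = (245.683397, 304.526926) px
  c1 = (394.819507, 305.348467) px
  c2 = (377.861078, 215.036046) px
  c3 = (222.503071, 220.051000) px
Planar DLT: solve 8×8 A·h = b for H (H[2,2]=1):
  H  [+861.57625 +232.23192 +307.96851]
  H  [-125.23340 +655.12111 +262.35680]
  H  [-0.42873 +0.32362 +1.00000]
B = K⁻¹H; ‖b₁‖=1.287173, ‖b₂‖=1.287173; λ = 2/(‖b₁‖+‖b₂‖) = 0.776896, sign → tz>0 ⇒ λ=+0.776896
r₁ = λ·B[:,0] = (+0.94210,-0.03884,-0.33308); r₂ = λ·B[:,1] = (+0.12844,+0.95932,+0.25142)
r₃ = r₁×r₂ = (+0.30976,-0.27964,+0.90876); SVD([r₁ r₂ r₃]) → R = UVᵀ:
  R  [+0.94210 +0.12844 +0.30976]
  R  [-0.03884 +0.95932 -0.27964]
  R  [-0.33308 +0.25142 +0.90876]
t = (+0.00720, +0.04124, +0.77690) m
tr R = 2.810179; θ = arccos((tr R − 1)/2) = 0.439207 rad = 25.165°
axis k = ((R−Rᵀ)₃₂, (R−Rᵀ)₁₃, (R−Rᵀ)₂₁) / (2 sinθ) = (+0.624453, +0.755892, -0.196689)
rvec = θ·k = (+0.274264, +0.331993, -0.086387)

rvec=(0.2743, 0.3320, -0.0864) tvec=(0.0072, 0.0412, 0.7769)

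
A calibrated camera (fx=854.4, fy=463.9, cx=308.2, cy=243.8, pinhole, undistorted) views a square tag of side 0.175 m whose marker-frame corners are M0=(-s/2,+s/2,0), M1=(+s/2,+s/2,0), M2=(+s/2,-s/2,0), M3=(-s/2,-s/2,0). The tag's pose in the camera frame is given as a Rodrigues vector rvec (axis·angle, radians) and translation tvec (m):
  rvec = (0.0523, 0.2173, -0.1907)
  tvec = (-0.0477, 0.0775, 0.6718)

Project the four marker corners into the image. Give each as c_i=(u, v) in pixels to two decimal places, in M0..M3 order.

Intrinsics K: fx=854.4, fy=463.9, cx=308.2, cy=243.8
Marker side s = 0.175 m; corners in marker frame (Z=0):
  M0 = (-0.0875, +0.0875, 0)
  M1 = (+0.0875, +0.0875, 0)
  M2 = (+0.0875, -0.0875, 0)
  M3 = (-0.0875, -0.0875, 0)
rvec = (0.0523, 0.2173, -0.1907), |rvec| = θ = 0.29380 rad = 16.834°
Rodrigues: sinθ=0.28960, 1−cosθ=0.04285; R = I + sinθ·[k]× + (1−cosθ)·[k]×²:
    [+0.95851 +0.19361 +0.20924]
    [-0.18233 +0.98059 -0.07212]
    [-0.21914 +0.03098 +0.97520]
t = (-0.0477, 0.0775, 0.6718) m
M0: Pc = R·M0+t = (-0.11463, +0.17926, +0.69369); u = 854.4·(-0.11463)/0.69369 + 308.2 = 167.0141, v = 463.9·(+0.17926)/0.69369 + 243.8 = 363.6763
M1: Pc = R·M1+t = (+0.05311, +0.14735, +0.65534); u = 854.4·(+0.05311)/0.65534 + 308.2 = 377.4429, v = 463.9·(+0.14735)/0.65534 + 243.8 = 348.1048
M2: Pc = R·M2+t = (+0.01923, -0.02426, +0.64991); u = 854.4·(+0.01923)/0.64991 + 308.2 = 333.4784, v = 463.9·(-0.02426)/0.64991 + 243.8 = 226.4870
M3: Pc = R·M3+t = (-0.14851, +0.00765, +0.68826); u = 854.4·(-0.14851)/0.68826 + 308.2 = 123.8417, v = 463.9·(+0.00765)/0.68826 + 243.8 = 248.9576

c0=(167.01, 363.68) c1=(377.44, 348.10) c2=(333.48, 226.49) c3=(123.84, 248.96)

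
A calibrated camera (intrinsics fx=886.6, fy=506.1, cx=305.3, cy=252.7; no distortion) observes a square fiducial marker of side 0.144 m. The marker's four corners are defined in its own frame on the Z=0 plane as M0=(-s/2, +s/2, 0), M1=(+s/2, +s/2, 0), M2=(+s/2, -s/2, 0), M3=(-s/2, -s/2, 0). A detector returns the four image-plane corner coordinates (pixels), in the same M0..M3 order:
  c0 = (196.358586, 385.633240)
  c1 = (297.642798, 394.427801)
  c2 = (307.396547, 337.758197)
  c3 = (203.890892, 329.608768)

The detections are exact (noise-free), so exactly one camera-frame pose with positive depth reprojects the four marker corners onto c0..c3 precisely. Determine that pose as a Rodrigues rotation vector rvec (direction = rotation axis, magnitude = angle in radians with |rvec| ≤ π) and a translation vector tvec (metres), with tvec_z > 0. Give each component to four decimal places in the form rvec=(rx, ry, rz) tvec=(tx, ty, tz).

Intrinsics K: fx=886.6, fy=506.1, cx=305.3, cy=252.7
Marker side s = 0.144 m; corners in marker frame (Z=0):
  M0 = (-0.0720, +0.0720, 0)
  M1 = (+0.0720, +0.0720, 0)
  M2 = (+0.0720, -0.0720, 0)
  M3 = (-0.0720, -0.0720, 0)
Detected image corners:
  c0 = (196.358586, 385.633240) px
  c1 = (297.642798, 394.427801) px
  c2 = (307.396547, 337.758197) px
  c3 = (203.890892, 329.608768) px
Planar DLT: solve 8×8 A·h = b for H (H[2,2]=1):
  H  [+685.64345 -24.24118 +250.90611]
  H  [+22.35188 +442.71822 +362.11457]
  H  [-0.10088 +0.14214 +1.00000]
B = K⁻¹H; ‖b₁‖=0.819820, ‖b₂‖=0.819820; λ = 2/(‖b₁‖+‖b₂‖) = 1.219780, sign → tz>0 ⇒ λ=+1.219780
r₁ = λ·B[:,0] = (+0.98568,+0.11531,-0.12305); r₂ = λ·B[:,1] = (-0.09306,+0.98045,+0.17338)
r₃ = r₁×r₂ = (+0.14064,-0.15945,+0.97714); SVD([r₁ r₂ r₃]) → R = UVᵀ:
  R  [+0.98568 -0.09306 +0.14064]
  R  [+0.11531 +0.98045 -0.15945]
  R  [-0.12305 +0.17338 +0.97714]
t = (-0.07483, +0.26371, +1.21978) m
tr R = 2.943263; θ = arccos((tr R − 1)/2) = 0.238762 rad = 13.680°
axis k = ((R−Rᵀ)₃₂, (R−Rᵀ)₁₃, (R−Rᵀ)₂₁) / (2 sinθ) = (+0.703666, +0.557488, +0.440524)
rvec = θ·k = (+0.168009, +0.133107, +0.105180)

rvec=(0.1680, 0.1331, 0.1052) tvec=(-0.0748, 0.2637, 1.2198)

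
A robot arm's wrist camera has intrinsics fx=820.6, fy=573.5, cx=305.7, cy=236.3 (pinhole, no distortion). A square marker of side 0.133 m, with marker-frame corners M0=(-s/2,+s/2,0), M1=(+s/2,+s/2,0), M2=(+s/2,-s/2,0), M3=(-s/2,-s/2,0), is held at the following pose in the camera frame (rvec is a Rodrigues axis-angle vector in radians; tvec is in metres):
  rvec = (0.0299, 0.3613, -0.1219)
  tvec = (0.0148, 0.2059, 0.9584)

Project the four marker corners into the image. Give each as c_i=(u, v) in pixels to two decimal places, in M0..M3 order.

c0=(273.41, 399.42) c1=(380.09, 398.37) c2=(365.65, 317.54) c3=(259.56, 322.47)

Intrinsics K: fx=820.6, fy=573.5, cx=305.7, cy=236.3
Marker side s = 0.133 m; corners in marker frame (Z=0):
  M0 = (-0.0665, +0.0665, 0)
  M1 = (+0.0665, +0.0665, 0)
  M2 = (+0.0665, -0.0665, 0)
  M3 = (-0.0665, -0.0665, 0)
rvec = (0.0299, 0.3613, -0.1219), |rvec| = θ = 0.38248 rad = 21.915°
Rodrigues: sinθ=0.37322, 1−cosθ=0.07226; R = I + sinθ·[k]× + (1−cosθ)·[k]×²:
    [+0.92818 +0.12429 +0.35075]
    [-0.11361 +0.99222 -0.05093]
    [-0.35436 +0.00742 +0.93508]
t = (0.0148, 0.2059, 0.9584) m
M0: Pc = R·M0+t = (-0.03866, +0.27944, +0.98246); u = 820.6·(-0.03866)/0.98246 + 305.7 = 273.4098, v = 573.5·(+0.27944)/0.98246 + 236.3 = 399.4190
M1: Pc = R·M1+t = (+0.08479, +0.26433, +0.93533); u = 820.6·(+0.08479)/0.93533 + 305.7 = 380.0888, v = 573.5·(+0.26433)/0.93533 + 236.3 = 398.3731
M2: Pc = R·M2+t = (+0.06826, +0.13236, +0.93434); u = 820.6·(+0.06826)/0.93434 + 305.7 = 365.6497, v = 573.5·(+0.13236)/0.93434 + 236.3 = 317.5440
M3: Pc = R·M3+t = (-0.05519, +0.14747, +0.98147); u = 820.6·(-0.05519)/0.98147 + 305.7 = 259.5568, v = 573.5·(+0.14747)/0.98147 + 236.3 = 322.4723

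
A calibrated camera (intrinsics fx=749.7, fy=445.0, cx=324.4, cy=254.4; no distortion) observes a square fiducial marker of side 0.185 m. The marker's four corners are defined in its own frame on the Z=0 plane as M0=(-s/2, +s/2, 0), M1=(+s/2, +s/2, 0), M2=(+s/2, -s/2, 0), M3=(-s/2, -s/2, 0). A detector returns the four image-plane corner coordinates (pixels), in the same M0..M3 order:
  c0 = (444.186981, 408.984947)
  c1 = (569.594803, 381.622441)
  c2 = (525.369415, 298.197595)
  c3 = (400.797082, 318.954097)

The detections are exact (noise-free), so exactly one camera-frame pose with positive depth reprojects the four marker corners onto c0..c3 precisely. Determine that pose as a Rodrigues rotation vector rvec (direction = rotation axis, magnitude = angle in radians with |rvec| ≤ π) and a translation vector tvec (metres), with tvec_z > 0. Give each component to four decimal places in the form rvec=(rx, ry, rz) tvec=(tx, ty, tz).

rvec=(-0.1998, -0.3310, -0.2388) tvec=(0.2030, 0.2032, 0.9373)

Intrinsics K: fx=749.7, fy=445.0, cx=324.4, cy=254.4
Marker side s = 0.185 m; corners in marker frame (Z=0):
  M0 = (-0.0925, +0.0925, 0)
  M1 = (+0.0925, +0.0925, 0)
  M2 = (+0.0925, -0.0925, 0)
  M3 = (-0.0925, -0.0925, 0)
Detected image corners:
  c0 = (444.186981, 408.984947) px
  c1 = (569.594803, 381.622441) px
  c2 = (525.369415, 298.197595) px
  c3 = (400.797082, 318.954097) px
Planar DLT: solve 8×8 A·h = b for H (H[2,2]=1):
  H  [+853.14437 +157.11927 +486.77026]
  H  [-0.93252 +410.31868 +350.87276]
  H  [+0.36611 -0.16445 +1.00000]
B = K⁻¹H; ‖b₁‖=1.066896, ‖b₂‖=1.066896; λ = 2/(‖b₁‖+‖b₂‖) = 0.937298, sign → tz>0 ⇒ λ=+0.937298
r₁ = λ·B[:,0] = (+0.91814,-0.19814,+0.34315); r₂ = λ·B[:,1] = (+0.26313,+0.95237,-0.15414)
r₃ = r₁×r₂ = (-0.29626,+0.23181,+0.92655); SVD([r₁ r₂ r₃]) → R = UVᵀ:
  R  [+0.91814 +0.26313 -0.29626]
  R  [-0.19814 +0.95237 +0.23181]
  R  [+0.34315 -0.15414 +0.92655]
t = (+0.20300, +0.20320, +0.93730) m
tr R = 2.797059; θ = arccos((tr R − 1)/2) = 0.454389 rad = 26.035°
axis k = ((R−Rᵀ)₃₂, (R−Rᵀ)₁₃, (R−Rᵀ)₂₁) / (2 sinθ) = (-0.439666, -0.728407, -0.525468)
rvec = θ·k = (-0.199780, -0.330980, -0.238767)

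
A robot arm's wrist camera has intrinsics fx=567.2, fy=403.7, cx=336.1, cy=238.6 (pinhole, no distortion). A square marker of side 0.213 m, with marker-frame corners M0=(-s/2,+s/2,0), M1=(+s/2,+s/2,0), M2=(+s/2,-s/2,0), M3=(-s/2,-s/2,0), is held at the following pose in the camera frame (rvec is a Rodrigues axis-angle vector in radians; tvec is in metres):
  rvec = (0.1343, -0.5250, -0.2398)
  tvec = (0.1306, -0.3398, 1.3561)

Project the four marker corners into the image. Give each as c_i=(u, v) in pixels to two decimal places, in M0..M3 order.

Intrinsics K: fx=567.2, fy=403.7, cx=336.1, cy=238.6
Marker side s = 0.213 m; corners in marker frame (Z=0):
  M0 = (-0.1065, +0.1065, 0)
  M1 = (+0.1065, +0.1065, 0)
  M2 = (+0.1065, -0.1065, 0)
  M3 = (-0.1065, -0.1065, 0)
rvec = (0.1343, -0.5250, -0.2398), |rvec| = θ = 0.59259 rad = 33.953°
Rodrigues: sinθ=0.55851, 1−cosθ=0.17050; R = I + sinθ·[k]× + (1−cosθ)·[k]×²:
    [+0.83825 +0.19178 -0.51044]
    [-0.26024 +0.96332 -0.06545]
    [+0.47917 +0.18770 +0.85742]
t = (0.1306, -0.3398, 1.3561) m
M0: Pc = R·M0+t = (+0.06175, -0.20949, +1.32506); u = 567.2·(+0.06175)/1.32506 + 336.1 = 362.5325, v = 403.7·(-0.20949)/1.32506 + 238.6 = 174.7755
M1: Pc = R·M1+t = (+0.24030, -0.26492, +1.42712); u = 567.2·(+0.24030)/1.42712 + 336.1 = 431.6048, v = 403.7·(-0.26492)/1.42712 + 238.6 = 163.6596
M2: Pc = R·M2+t = (+0.19945, -0.47011, +1.38714); u = 567.2·(+0.19945)/1.38714 + 336.1 = 417.6548, v = 403.7·(-0.47011)/1.38714 + 238.6 = 101.7839
M3: Pc = R·M3+t = (+0.02090, -0.41468, +1.28508); u = 567.2·(+0.02090)/1.28508 + 336.1 = 345.3256, v = 403.7·(-0.41468)/1.28508 + 238.6 = 108.3313

c0=(362.53, 174.78) c1=(431.60, 163.66) c2=(417.65, 101.78) c3=(345.33, 108.33)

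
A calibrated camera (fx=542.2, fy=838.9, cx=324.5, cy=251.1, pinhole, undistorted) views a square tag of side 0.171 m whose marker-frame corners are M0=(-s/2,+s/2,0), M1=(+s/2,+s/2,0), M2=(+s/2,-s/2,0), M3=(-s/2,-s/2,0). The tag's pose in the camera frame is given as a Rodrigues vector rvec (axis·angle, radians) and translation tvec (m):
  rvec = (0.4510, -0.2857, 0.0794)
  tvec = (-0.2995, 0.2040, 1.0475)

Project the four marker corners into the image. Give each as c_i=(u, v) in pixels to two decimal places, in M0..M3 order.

Intrinsics K: fx=542.2, fy=838.9, cx=324.5, cy=251.1
Marker side s = 0.171 m; corners in marker frame (Z=0):
  M0 = (-0.0855, +0.0855, 0)
  M1 = (+0.0855, +0.0855, 0)
  M2 = (+0.0855, -0.0855, 0)
  M3 = (-0.0855, -0.0855, 0)
rvec = (0.4510, -0.2857, 0.0794), |rvec| = θ = 0.53975 rad = 30.925°
Rodrigues: sinθ=0.51392, 1−cosθ=0.14216; R = I + sinθ·[k]× + (1−cosθ)·[k]×²:
    [+0.95709 -0.13848 -0.25455]
    [+0.01272 +0.89767 -0.44049]
    [+0.28950 +0.41835 +0.86091]
t = (-0.2995, 0.2040, 1.0475) m
M0: Pc = R·M0+t = (-0.39317, +0.27966, +1.05852); u = 542.2·(-0.39317)/1.05852 + 324.5 = 123.1073, v = 838.9·(+0.27966)/1.05852 + 251.1 = 472.7395
M1: Pc = R·M1+t = (-0.22951, +0.28184, +1.10802); u = 542.2·(-0.22951)/1.10802 + 324.5 = 212.1922, v = 838.9·(+0.28184)/1.10802 + 251.1 = 464.4843
M2: Pc = R·M2+t = (-0.20583, +0.12834, +1.03648); u = 542.2·(-0.20583)/1.03648 + 324.5 = 216.8279, v = 838.9·(+0.12834)/1.03648 + 251.1 = 354.9725
M3: Pc = R·M3+t = (-0.36949, +0.12616, +0.98698); u = 542.2·(-0.36949)/0.98698 + 324.5 = 121.5185, v = 838.9·(+0.12616)/0.98698 + 251.1 = 358.3332

c0=(123.11, 472.74) c1=(212.19, 464.48) c2=(216.83, 354.97) c3=(121.52, 358.33)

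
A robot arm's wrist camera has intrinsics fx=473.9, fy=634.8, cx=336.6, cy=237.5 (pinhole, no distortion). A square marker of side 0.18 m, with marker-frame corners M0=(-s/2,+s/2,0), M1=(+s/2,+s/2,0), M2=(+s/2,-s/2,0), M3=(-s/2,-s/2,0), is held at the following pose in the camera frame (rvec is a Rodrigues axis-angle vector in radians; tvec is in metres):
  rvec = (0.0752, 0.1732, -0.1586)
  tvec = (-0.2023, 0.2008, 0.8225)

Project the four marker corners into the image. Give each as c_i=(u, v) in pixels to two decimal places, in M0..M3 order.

c0=(182.11, 465.39) c1=(278.21, 453.17) c2=(260.00, 315.66) c3=(163.34, 333.31)

Intrinsics K: fx=473.9, fy=634.8, cx=336.6, cy=237.5
Marker side s = 0.18 m; corners in marker frame (Z=0):
  M0 = (-0.0900, +0.0900, 0)
  M1 = (+0.0900, +0.0900, 0)
  M2 = (+0.0900, -0.0900, 0)
  M3 = (-0.0900, -0.0900, 0)
rvec = (0.0752, 0.1732, -0.1586), |rvec| = θ = 0.24659 rad = 14.129°
Rodrigues: sinθ=0.24410, 1−cosθ=0.03025; R = I + sinθ·[k]× + (1−cosθ)·[k]×²:
    [+0.97256 +0.16348 +0.16552]
    [-0.15052 +0.98467 -0.08811]
    [-0.17738 +0.06077 +0.98226]
t = (-0.2023, 0.2008, 0.8225) m
M0: Pc = R·M0+t = (-0.27512, +0.30297, +0.84393); u = 473.9·(-0.27512)/0.84393 + 336.6 = 182.1113, v = 634.8·(+0.30297)/0.84393 + 237.5 = 465.3893
M1: Pc = R·M1+t = (-0.10006, +0.27587, +0.81201); u = 473.9·(-0.10006)/0.81201 + 336.6 = 278.2054, v = 634.8·(+0.27587)/0.81201 + 237.5 = 453.1695
M2: Pc = R·M2+t = (-0.12948, +0.09863, +0.80107); u = 473.9·(-0.12948)/0.80107 + 336.6 = 260.0000, v = 634.8·(+0.09863)/0.80107 + 237.5 = 315.6610
M3: Pc = R·M3+t = (-0.30454, +0.12573, +0.83299); u = 473.9·(-0.30454)/0.83299 + 336.6 = 163.3417, v = 634.8·(+0.12573)/0.83299 + 237.5 = 333.3120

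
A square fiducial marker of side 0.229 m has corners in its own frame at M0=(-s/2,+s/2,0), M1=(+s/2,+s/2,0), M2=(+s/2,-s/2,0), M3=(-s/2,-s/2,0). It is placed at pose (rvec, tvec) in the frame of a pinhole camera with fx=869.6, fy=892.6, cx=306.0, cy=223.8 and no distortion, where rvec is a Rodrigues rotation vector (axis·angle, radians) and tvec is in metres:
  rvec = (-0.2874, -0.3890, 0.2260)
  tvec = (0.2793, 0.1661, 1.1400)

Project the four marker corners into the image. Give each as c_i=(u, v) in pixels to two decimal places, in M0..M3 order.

Intrinsics K: fx=869.6, fy=892.6, cx=306.0, cy=223.8
Marker side s = 0.229 m; corners in marker frame (Z=0):
  M0 = (-0.1145, +0.1145, 0)
  M1 = (+0.1145, +0.1145, 0)
  M2 = (+0.1145, -0.1145, 0)
  M3 = (-0.1145, -0.1145, 0)
rvec = (-0.2874, -0.3890, 0.2260), |rvec| = θ = 0.53385 rad = 30.587°
Rodrigues: sinθ=0.50885, 1−cosθ=0.13915; R = I + sinθ·[k]× + (1−cosθ)·[k]×²:
    [+0.90118 -0.16083 -0.40250]
    [+0.27000 +0.93473 +0.23102]
    [+0.33907 -0.31686 +0.88579]
t = (0.2793, 0.1661, 1.1400) m
M0: Pc = R·M0+t = (+0.15770, +0.24221, +1.06490); u = 869.6·(+0.15770)/1.06490 + 306.0 = 434.7782, v = 892.6·(+0.24221)/1.06490 + 223.8 = 426.8232
M1: Pc = R·M1+t = (+0.36407, +0.30404, +1.14254); u = 869.6·(+0.36407)/1.14254 + 306.0 = 583.0971, v = 892.6·(+0.30404)/1.14254 + 223.8 = 461.3300
M2: Pc = R·M2+t = (+0.40090, +0.08999, +1.21510); u = 869.6·(+0.40090)/1.21510 + 306.0 = 592.9080, v = 892.6·(+0.08999)/1.21510 + 223.8 = 289.9040
M3: Pc = R·M3+t = (+0.19453, +0.02816, +1.13746); u = 869.6·(+0.19453)/1.13746 + 306.0 = 454.7206, v = 892.6·(+0.02816)/1.13746 + 223.8 = 245.8963

c0=(434.78, 426.82) c1=(583.10, 461.33) c2=(592.91, 289.90) c3=(454.72, 245.90)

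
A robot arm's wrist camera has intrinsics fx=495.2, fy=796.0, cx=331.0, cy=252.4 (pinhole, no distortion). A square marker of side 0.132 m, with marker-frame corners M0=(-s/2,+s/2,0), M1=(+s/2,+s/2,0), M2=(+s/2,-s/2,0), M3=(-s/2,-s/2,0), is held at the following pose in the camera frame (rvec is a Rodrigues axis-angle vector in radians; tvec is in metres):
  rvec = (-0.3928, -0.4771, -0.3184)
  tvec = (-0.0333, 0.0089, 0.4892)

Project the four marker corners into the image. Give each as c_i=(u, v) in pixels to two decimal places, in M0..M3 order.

Intrinsics K: fx=495.2, fy=796.0, cx=331.0, cy=252.4
Marker side s = 0.132 m; corners in marker frame (Z=0):
  M0 = (-0.0660, +0.0660, 0)
  M1 = (+0.0660, +0.0660, 0)
  M2 = (+0.0660, -0.0660, 0)
  M3 = (-0.0660, -0.0660, 0)
rvec = (-0.3928, -0.4771, -0.3184), |rvec| = θ = 0.69519 rad = 39.832°
Rodrigues: sinθ=0.64053, 1−cosθ=0.23207; R = I + sinθ·[k]× + (1−cosθ)·[k]×²:
    [+0.84202 +0.38335 -0.37953]
    [-0.20338 +0.87723 +0.43486]
    [+0.49964 -0.28897 +0.81661]
t = (-0.0333, 0.0089, 0.4892) m
M0: Pc = R·M0+t = (-0.06357, +0.08022, +0.43715); u = 495.2·(-0.06357)/0.43715 + 331.0 = 258.9866, v = 796.0·(+0.08022)/0.43715 + 252.4 = 398.4712
M1: Pc = R·M1+t = (+0.04757, +0.05337, +0.50310); u = 495.2·(+0.04757)/0.50310 + 331.0 = 377.8271, v = 796.0·(+0.05337)/0.50310 + 252.4 = 336.8477
M2: Pc = R·M2+t = (-0.00303, -0.06242, +0.54125); u = 495.2·(-0.00303)/0.54125 + 331.0 = 328.2294, v = 796.0·(-0.06242)/0.54125 + 252.4 = 160.6004
M3: Pc = R·M3+t = (-0.11417, -0.03557, +0.47530); u = 495.2·(-0.11417)/0.47530 + 331.0 = 212.0440, v = 796.0·(-0.03557)/0.47530 + 252.4 = 192.8219

c0=(258.99, 398.47) c1=(377.83, 336.85) c2=(328.23, 160.60) c3=(212.04, 192.82)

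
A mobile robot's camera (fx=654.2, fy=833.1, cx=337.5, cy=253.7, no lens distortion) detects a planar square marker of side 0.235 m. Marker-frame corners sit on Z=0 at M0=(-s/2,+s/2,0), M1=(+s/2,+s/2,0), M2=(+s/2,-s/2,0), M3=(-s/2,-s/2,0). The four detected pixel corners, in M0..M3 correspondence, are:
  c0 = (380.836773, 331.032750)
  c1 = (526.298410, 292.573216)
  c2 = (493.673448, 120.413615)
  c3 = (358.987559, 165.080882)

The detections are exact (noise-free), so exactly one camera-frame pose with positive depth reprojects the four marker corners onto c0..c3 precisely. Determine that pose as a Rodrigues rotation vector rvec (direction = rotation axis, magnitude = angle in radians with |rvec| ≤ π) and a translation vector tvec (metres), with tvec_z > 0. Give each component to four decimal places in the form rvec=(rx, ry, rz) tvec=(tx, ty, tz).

Intrinsics K: fx=654.2, fy=833.1, cx=337.5, cy=253.7
Marker side s = 0.235 m; corners in marker frame (Z=0):
  M0 = (-0.1175, +0.1175, 0)
  M1 = (+0.1175, +0.1175, 0)
  M2 = (+0.1175, -0.1175, 0)
  M3 = (-0.1175, -0.1175, 0)
Detected image corners:
  c0 = (380.836773, 331.032750) px
  c1 = (526.298410, 292.573216) px
  c2 = (493.673448, 120.413615) px
  c3 = (358.987559, 165.080882) px
Planar DLT: solve 8×8 A·h = b for H (H[2,2]=1):
  H  [+495.89417 -9.39862 +437.63620]
  H  [-228.65530 +654.62007 +225.01184]
  H  [-0.22594 -0.28342 +1.00000]
B = K⁻¹H; ‖b₁‖=0.926406, ‖b₂‖=0.926406; λ = 2/(‖b₁‖+‖b₂‖) = 1.079441, sign → tz>0 ⇒ λ=+1.079441
r₁ = λ·B[:,0] = (+0.94405,-0.22200,-0.24389); r₂ = λ·B[:,1] = (+0.14233,+0.94135,-0.30594)
r₃ = r₁×r₂ = (+0.29750,+0.25411,+0.92028); SVD([r₁ r₂ r₃]) → R = UVᵀ:
  R  [+0.94405 +0.14233 +0.29750]
  R  [-0.22200 +0.94135 +0.25411]
  R  [-0.24389 -0.30594 +0.92028]
t = (+0.16523, -0.03717, +1.07944) m
tr R = 2.805688; θ = arccos((tr R − 1)/2) = 0.444457 rad = 25.466°
axis k = ((R−Rᵀ)₃₂, (R−Rᵀ)₁₃, (R−Rᵀ)₂₁) / (2 sinθ) = (-0.651273, +0.629566, -0.423663)
rvec = θ·k = (-0.289463, +0.279815, -0.188300)

rvec=(-0.2895, 0.2798, -0.1883) tvec=(0.1652, -0.0372, 1.0794)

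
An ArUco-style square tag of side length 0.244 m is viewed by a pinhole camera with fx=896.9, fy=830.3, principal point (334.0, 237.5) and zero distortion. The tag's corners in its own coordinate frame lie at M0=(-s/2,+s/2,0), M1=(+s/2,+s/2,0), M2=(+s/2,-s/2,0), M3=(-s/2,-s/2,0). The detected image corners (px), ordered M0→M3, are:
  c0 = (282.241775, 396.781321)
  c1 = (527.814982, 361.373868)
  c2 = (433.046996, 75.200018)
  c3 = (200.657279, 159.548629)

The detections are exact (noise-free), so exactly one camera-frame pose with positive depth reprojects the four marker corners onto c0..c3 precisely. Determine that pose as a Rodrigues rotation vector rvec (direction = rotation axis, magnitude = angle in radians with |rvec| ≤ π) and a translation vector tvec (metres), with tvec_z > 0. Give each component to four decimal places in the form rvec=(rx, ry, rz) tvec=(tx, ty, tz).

Intrinsics K: fx=896.9, fy=830.3, cx=334.0, cy=237.5
Marker side s = 0.244 m; corners in marker frame (Z=0):
  M0 = (-0.1220, +0.1220, 0)
  M1 = (+0.1220, +0.1220, 0)
  M2 = (+0.1220, -0.1220, 0)
  M3 = (-0.1220, -0.1220, 0)
Detected image corners:
  c0 = (282.241775, 396.781321) px
  c1 = (527.814982, 361.373868) px
  c2 = (433.046996, 75.200018) px
  c3 = (200.657279, 159.548629) px
Planar DLT: solve 8×8 A·h = b for H (H[2,2]=1):
  H  [+707.28544 +377.76408 +350.22291]
  H  [-432.04141 +1076.30234 +251.81642]
  H  [-0.75447 +0.05229 +1.00000]
B = K⁻¹H; ‖b₁‖=1.343839, ‖b₂‖=1.343839; λ = 2/(‖b₁‖+‖b₂‖) = 0.744137, sign → tz>0 ⇒ λ=+0.744137
r₁ = λ·B[:,0] = (+0.79589,-0.22661,-0.56143); r₂ = λ·B[:,1] = (+0.29893,+0.95348,+0.03891)
r₃ = r₁×r₂ = (+0.52650,-0.19880,+0.82661); SVD([r₁ r₂ r₃]) → R = UVᵀ:
  R  [+0.79589 +0.29893 +0.52650]
  R  [-0.22661 +0.95348 -0.19880]
  R  [-0.56143 +0.03891 +0.82661]
t = (+0.01346, +0.01283, +0.74414) m
tr R = 2.575981; θ = arccos((tr R − 1)/2) = 0.663258 rad = 38.002°
axis k = ((R−Rᵀ)₃₂, (R−Rᵀ)₁₃, (R−Rᵀ)₂₁) / (2 sinθ) = (+0.193041, +0.883504, -0.426797)
rvec = θ·k = (+0.128036, +0.585991, -0.283077)

rvec=(0.1280, 0.5860, -0.2831) tvec=(0.0135, 0.0128, 0.7441)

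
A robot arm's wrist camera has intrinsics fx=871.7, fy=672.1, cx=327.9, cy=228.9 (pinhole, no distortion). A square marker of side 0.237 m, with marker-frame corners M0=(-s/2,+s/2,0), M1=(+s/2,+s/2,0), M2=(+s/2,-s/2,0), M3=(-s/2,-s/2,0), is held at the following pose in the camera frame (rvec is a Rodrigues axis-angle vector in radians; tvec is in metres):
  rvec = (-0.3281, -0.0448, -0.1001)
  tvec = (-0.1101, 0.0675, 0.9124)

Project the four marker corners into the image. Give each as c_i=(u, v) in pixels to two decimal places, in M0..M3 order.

c0=(111.43, 376.01) c1=(347.85, 357.22) c2=(323.53, 190.39) c3=(105.72, 205.15)

Intrinsics K: fx=871.7, fy=672.1, cx=327.9, cy=228.9
Marker side s = 0.237 m; corners in marker frame (Z=0):
  M0 = (-0.1185, +0.1185, 0)
  M1 = (+0.1185, +0.1185, 0)
  M2 = (+0.1185, -0.1185, 0)
  M3 = (-0.1185, -0.1185, 0)
rvec = (-0.3281, -0.0448, -0.1001), |rvec| = θ = 0.34594 rad = 19.821°
Rodrigues: sinθ=0.33908, 1−cosθ=0.05924; R = I + sinθ·[k]× + (1−cosθ)·[k]×²:
    [+0.99405 +0.10539 -0.02765]
    [-0.09084 +0.94175 +0.32381]
    [+0.06017 -0.31937 +0.94572]
t = (-0.1101, 0.0675, 0.9124) m
M0: Pc = R·M0+t = (-0.21541, +0.18986, +0.86742); u = 871.7·(-0.21541)/0.86742 + 327.9 = 111.4326, v = 672.1·(+0.18986)/0.86742 + 228.9 = 376.0092
M1: Pc = R·M1+t = (+0.02018, +0.16833, +0.88168); u = 871.7·(+0.02018)/0.88168 + 327.9 = 347.8548, v = 672.1·(+0.16833)/0.88168 + 228.9 = 357.2187
M2: Pc = R·M2+t = (-0.00479, -0.05486, +0.95738); u = 871.7·(-0.00479)/0.95738 + 327.9 = 323.5346, v = 672.1·(-0.05486)/0.95738 + 228.9 = 190.3858
M3: Pc = R·M3+t = (-0.24038, -0.03333, +0.94312); u = 871.7·(-0.24038)/0.94312 + 327.9 = 105.7192, v = 672.1·(-0.03333)/0.94312 + 228.9 = 205.1457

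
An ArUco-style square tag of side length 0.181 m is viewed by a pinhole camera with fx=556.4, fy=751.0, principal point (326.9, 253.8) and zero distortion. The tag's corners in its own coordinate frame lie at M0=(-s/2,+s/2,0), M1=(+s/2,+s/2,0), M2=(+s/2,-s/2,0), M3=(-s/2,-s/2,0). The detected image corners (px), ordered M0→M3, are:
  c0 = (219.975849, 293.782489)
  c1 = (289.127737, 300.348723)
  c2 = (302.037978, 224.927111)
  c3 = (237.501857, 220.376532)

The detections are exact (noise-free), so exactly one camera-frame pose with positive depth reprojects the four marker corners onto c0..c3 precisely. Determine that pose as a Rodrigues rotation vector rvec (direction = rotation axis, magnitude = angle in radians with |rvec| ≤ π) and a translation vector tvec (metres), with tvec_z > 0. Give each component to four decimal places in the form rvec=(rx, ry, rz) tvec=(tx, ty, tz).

rvec=(-0.6502, 0.1489, 0.1126) tvec=(-0.1693, 0.0090, 1.4529)

Intrinsics K: fx=556.4, fy=751.0, cx=326.9, cy=253.8
Marker side s = 0.181 m; corners in marker frame (Z=0):
  M0 = (-0.0905, +0.0905, 0)
  M1 = (+0.0905, +0.0905, 0)
  M2 = (+0.0905, -0.0905, 0)
  M3 = (-0.0905, -0.0905, 0)
Detected image corners:
  c0 = (219.975849, 293.782489) px
  c1 = (289.127737, 300.348723) px
  c2 = (302.037978, 224.927111) px
  c3 = (237.501857, 220.376532) px
Planar DLT: solve 8×8 A·h = b for H (H[2,2]=1):
  H  [+337.60122 -191.34206 +262.08192]
  H  [-0.45337 +304.88002 +258.45280]
  H  [-0.11913 -0.40863 +1.00000]
B = K⁻¹H; ‖b₁‖=0.688300, ‖b₂‖=0.688300; λ = 2/(‖b₁‖+‖b₂‖) = 1.452854, sign → tz>0 ⇒ λ=+1.452854
r₁ = λ·B[:,0] = (+0.98322,+0.05761,-0.17308); r₂ = λ·B[:,1] = (-0.15082,+0.79044,-0.59368)
r₃ = r₁×r₂ = (+0.10260,+0.60982,+0.78587); SVD([r₁ r₂ r₃]) → R = UVᵀ:
  R  [+0.98322 -0.15082 +0.10260]
  R  [+0.05761 +0.79044 +0.60982]
  R  [-0.17308 -0.59368 +0.78587]
t = (-0.16925, +0.00900, +1.45285) m
tr R = 2.559532; θ = arccos((tr R − 1)/2) = 0.676504 rad = 38.761°
axis k = ((R−Rᵀ)₃₂, (R−Rᵀ)₁₃, (R−Rᵀ)₂₁) / (2 sinθ) = (-0.961153, +0.220168, +0.166466)
rvec = θ·k = (-0.650224, +0.148945, +0.112615)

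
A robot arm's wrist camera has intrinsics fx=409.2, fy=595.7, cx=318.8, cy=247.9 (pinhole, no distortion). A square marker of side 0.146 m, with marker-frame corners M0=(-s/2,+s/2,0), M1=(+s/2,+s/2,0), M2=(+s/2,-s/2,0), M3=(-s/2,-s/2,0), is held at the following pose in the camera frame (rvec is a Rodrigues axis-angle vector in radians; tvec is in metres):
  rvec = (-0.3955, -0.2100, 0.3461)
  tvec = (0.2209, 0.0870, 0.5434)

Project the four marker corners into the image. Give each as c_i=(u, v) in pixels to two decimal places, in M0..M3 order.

c0=(426.61, 393.69) c1=(527.72, 449.54) c2=(535.73, 299.71) c3=(445.63, 244.65)

Intrinsics K: fx=409.2, fy=595.7, cx=318.8, cy=247.9
Marker side s = 0.146 m; corners in marker frame (Z=0):
  M0 = (-0.0730, +0.0730, 0)
  M1 = (+0.0730, +0.0730, 0)
  M2 = (+0.0730, -0.0730, 0)
  M3 = (-0.0730, -0.0730, 0)
rvec = (-0.3955, -0.2100, 0.3461), |rvec| = θ = 0.56596 rad = 32.427°
Rodrigues: sinθ=0.53622, 1−cosθ=0.15592; R = I + sinθ·[k]× + (1−cosθ)·[k]×²:
    [+0.92022 -0.28749 -0.26560]
    [+0.36835 +0.86554 +0.33934]
    [+0.13233 -0.41010 +0.90239]
t = (0.2209, 0.0870, 0.5434) m
M0: Pc = R·M0+t = (+0.13274, +0.12330, +0.50380); u = 409.2·(+0.13274)/0.50380 + 318.8 = 426.6124, v = 595.7·(+0.12330)/0.50380 + 247.9 = 393.6855
M1: Pc = R·M1+t = (+0.26709, +0.17707, +0.52312); u = 409.2·(+0.26709)/0.52312 + 318.8 = 527.7243, v = 595.7·(+0.17707)/0.52312 + 247.9 = 449.5411
M2: Pc = R·M2+t = (+0.30906, +0.05070, +0.58300); u = 409.2·(+0.30906)/0.58300 + 318.8 = 535.7278, v = 595.7·(+0.05070)/0.58300 + 247.9 = 299.7094
M3: Pc = R·M3+t = (+0.17471, -0.00307, +0.56368); u = 409.2·(+0.17471)/0.56368 + 318.8 = 445.6305, v = 595.7·(-0.00307)/0.56368 + 247.9 = 244.6512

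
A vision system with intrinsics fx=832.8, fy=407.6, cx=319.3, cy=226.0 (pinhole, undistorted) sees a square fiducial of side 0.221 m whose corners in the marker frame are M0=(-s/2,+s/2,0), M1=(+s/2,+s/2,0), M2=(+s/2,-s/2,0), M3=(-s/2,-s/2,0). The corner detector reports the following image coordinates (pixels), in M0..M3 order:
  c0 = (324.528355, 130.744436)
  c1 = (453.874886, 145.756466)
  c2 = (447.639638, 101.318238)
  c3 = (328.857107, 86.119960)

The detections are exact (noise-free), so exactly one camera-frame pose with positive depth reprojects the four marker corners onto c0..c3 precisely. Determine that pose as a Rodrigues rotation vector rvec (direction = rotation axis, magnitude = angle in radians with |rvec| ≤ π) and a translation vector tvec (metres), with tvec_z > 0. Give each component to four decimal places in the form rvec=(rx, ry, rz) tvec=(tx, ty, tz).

rvec=(-0.5643, -0.2587, 0.1154) tvec=(0.1186, -0.3814, 1.4025)

Intrinsics K: fx=832.8, fy=407.6, cx=319.3, cy=226.0
Marker side s = 0.221 m; corners in marker frame (Z=0):
  M0 = (-0.1105, +0.1105, 0)
  M1 = (+0.1105, +0.1105, 0)
  M2 = (+0.1105, -0.1105, 0)
  M3 = (-0.1105, -0.1105, 0)
Detected image corners:
  c0 = (324.528355, 130.744436) px
  c1 = (453.874886, 145.756466) px
  c2 = (447.639638, 101.318238) px
  c3 = (328.857107, 86.119960) px
Planar DLT: solve 8×8 A·h = b for H (H[2,2]=1):
  H  [+618.66903 -145.51064 +389.73288]
  H  [+85.76569 +156.67081 +115.15918]
  H  [+0.15001 -0.38644 +1.00000]
B = K⁻¹H; ‖b₁‖=0.713034, ‖b₂‖=0.713034; λ = 2/(‖b₁‖+‖b₂‖) = 1.402458, sign → tz>0 ⇒ λ=+1.402458
r₁ = λ·B[:,0] = (+0.96119,+0.17845,+0.21038); r₂ = λ·B[:,1] = (-0.03725,+0.83957,-0.54197)
r₃ = r₁×r₂ = (-0.27334,+0.51310,+0.81364); SVD([r₁ r₂ r₃]) → R = UVᵀ:
  R  [+0.96119 -0.03725 -0.27334]
  R  [+0.17845 +0.83957 +0.51310]
  R  [+0.21038 -0.54197 +0.81364]
t = (+0.11861, -0.38138, +1.40246) m
tr R = 2.614406; θ = arccos((tr R − 1)/2) = 0.631398 rad = 36.176°
axis k = ((R−Rᵀ)₃₂, (R−Rᵀ)₁₃, (R−Rᵀ)₂₁) / (2 sinθ) = (-0.893714, -0.409745, +0.182713)
rvec = θ·k = (-0.564290, -0.258712, +0.115365)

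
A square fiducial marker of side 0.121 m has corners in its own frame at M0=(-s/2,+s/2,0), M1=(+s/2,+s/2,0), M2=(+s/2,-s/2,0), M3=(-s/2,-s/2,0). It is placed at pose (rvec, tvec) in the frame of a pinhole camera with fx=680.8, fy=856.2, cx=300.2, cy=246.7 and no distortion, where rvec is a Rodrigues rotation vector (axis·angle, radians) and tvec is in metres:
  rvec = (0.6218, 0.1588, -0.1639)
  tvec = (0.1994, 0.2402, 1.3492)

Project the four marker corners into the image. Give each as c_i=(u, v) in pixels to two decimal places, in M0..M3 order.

Intrinsics K: fx=680.8, fy=856.2, cx=300.2, cy=246.7
Marker side s = 0.121 m; corners in marker frame (Z=0):
  M0 = (-0.0605, +0.0605, 0)
  M1 = (+0.0605, +0.0605, 0)
  M2 = (+0.0605, -0.0605, 0)
  M3 = (-0.0605, -0.0605, 0)
rvec = (0.6218, 0.1588, -0.1639), |rvec| = θ = 0.66236 rad = 37.950°
Rodrigues: sinθ=0.61498, 1−cosθ=0.21145; R = I + sinθ·[k]× + (1−cosθ)·[k]×²:
    [+0.97490 +0.19977 +0.09832]
    [-0.10458 +0.80070 -0.58987]
    [-0.19656 +0.56478 +0.80149]
t = (0.1994, 0.2402, 1.3492) m
M0: Pc = R·M0+t = (+0.15250, +0.29497, +1.39526); u = 680.8·(+0.15250)/1.39526 + 300.2 = 374.6127, v = 856.2·(+0.29497)/1.39526 + 246.7 = 427.7077
M1: Pc = R·M1+t = (+0.27047, +0.28232, +1.37148); u = 680.8·(+0.27047)/1.37148 + 300.2 = 434.4597, v = 856.2·(+0.28232)/1.37148 + 246.7 = 422.9466
M2: Pc = R·M2+t = (+0.24630, +0.18543, +1.30314); u = 680.8·(+0.24630)/1.30314 + 300.2 = 428.8723, v = 856.2·(+0.18543)/1.30314 + 246.7 = 368.5331
M3: Pc = R·M3+t = (+0.12833, +0.19808, +1.32692); u = 680.8·(+0.12833)/1.32692 + 300.2 = 366.0432, v = 856.2·(+0.19808)/1.32692 + 246.7 = 374.5148

c0=(374.61, 427.71) c1=(434.46, 422.95) c2=(428.87, 368.53) c3=(366.04, 374.51)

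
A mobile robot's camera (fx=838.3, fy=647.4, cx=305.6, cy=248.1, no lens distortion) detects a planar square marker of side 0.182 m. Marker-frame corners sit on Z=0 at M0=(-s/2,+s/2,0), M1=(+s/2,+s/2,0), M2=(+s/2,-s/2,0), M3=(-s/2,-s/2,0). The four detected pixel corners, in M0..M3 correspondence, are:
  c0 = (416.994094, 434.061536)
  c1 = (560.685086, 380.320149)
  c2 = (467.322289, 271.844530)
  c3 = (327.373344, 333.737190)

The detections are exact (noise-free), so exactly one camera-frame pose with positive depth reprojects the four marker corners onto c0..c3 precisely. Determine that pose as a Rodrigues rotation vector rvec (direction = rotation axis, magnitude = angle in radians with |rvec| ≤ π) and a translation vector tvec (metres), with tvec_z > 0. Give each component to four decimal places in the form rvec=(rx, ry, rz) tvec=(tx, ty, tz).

rvec=(0.1902, 0.3137, -0.5769) tvec=(0.1476, 0.1528, 0.9131)

Intrinsics K: fx=838.3, fy=647.4, cx=305.6, cy=248.1
Marker side s = 0.182 m; corners in marker frame (Z=0):
  M0 = (-0.0910, +0.0910, 0)
  M1 = (+0.0910, +0.0910, 0)
  M2 = (+0.0910, -0.0910, 0)
  M3 = (-0.0910, -0.0910, 0)
Detected image corners:
  c0 = (416.994094, 434.061536) px
  c1 = (560.685086, 380.320149) px
  c2 = (467.322289, 271.844530) px
  c3 = (327.373344, 333.737190) px
Planar DLT: solve 8×8 A·h = b for H (H[2,2]=1):
  H  [+613.06073 +545.37155 +441.07661]
  H  [-450.68023 +607.32815 +356.43915]
  H  [-0.37523 +0.09709 +1.00000]
B = K⁻¹H; ‖b₁‖=1.095207, ‖b₂‖=1.095207; λ = 2/(‖b₁‖+‖b₂‖) = 0.913069, sign → tz>0 ⇒ λ=+0.913069
r₁ = λ·B[:,0] = (+0.79264,-0.50433,-0.34261); r₂ = λ·B[:,1] = (+0.56170,+0.82258,+0.08865)
r₃ = r₁×r₂ = (+0.23711,-0.26271,+0.93529); SVD([r₁ r₂ r₃]) → R = UVᵀ:
  R  [+0.79264 +0.56170 +0.23711]
  R  [-0.50433 +0.82258 -0.26271]
  R  [-0.34261 +0.08865 +0.93529]
t = (+0.14756, +0.15280, +0.91307) m
tr R = 2.550504; θ = arccos((tr R − 1)/2) = 0.683682 rad = 39.172°
axis k = ((R−Rᵀ)₃₂, (R−Rᵀ)₁₃, (R−Rᵀ)₂₁) / (2 sinθ) = (+0.278129, +0.458893, -0.843837)
rvec = θ·k = (+0.190152, +0.313737, -0.576917)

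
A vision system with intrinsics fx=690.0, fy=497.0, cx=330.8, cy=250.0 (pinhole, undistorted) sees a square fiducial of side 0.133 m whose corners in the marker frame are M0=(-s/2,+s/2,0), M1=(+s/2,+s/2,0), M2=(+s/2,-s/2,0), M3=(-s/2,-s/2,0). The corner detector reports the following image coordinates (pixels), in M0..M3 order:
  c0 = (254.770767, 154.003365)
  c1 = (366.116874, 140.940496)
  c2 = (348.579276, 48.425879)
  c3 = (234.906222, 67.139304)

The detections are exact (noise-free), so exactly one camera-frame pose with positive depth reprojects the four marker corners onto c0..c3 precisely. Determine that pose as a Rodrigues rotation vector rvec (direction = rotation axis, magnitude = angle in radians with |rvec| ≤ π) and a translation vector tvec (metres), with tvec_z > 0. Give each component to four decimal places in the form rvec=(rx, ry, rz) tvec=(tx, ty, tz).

rvec=(0.1962, 0.3247, -0.1186) tvec=(-0.0342, -0.2228, 0.7562)

Intrinsics K: fx=690.0, fy=497.0, cx=330.8, cy=250.0
Marker side s = 0.133 m; corners in marker frame (Z=0):
  M0 = (-0.0665, +0.0665, 0)
  M1 = (+0.0665, +0.0665, 0)
  M2 = (+0.0665, -0.0665, 0)
  M3 = (-0.0665, -0.0665, 0)
Detected image corners:
  c0 = (254.770767, 154.003365) px
  c1 = (366.116874, 140.940496) px
  c2 = (348.579276, 48.425879) px
  c3 = (234.906222, 67.139304) px
Planar DLT: solve 8×8 A·h = b for H (H[2,2]=1):
  H  [+715.31451 +209.37300 +299.61350]
  H  [-163.61561 +697.09571 +103.53478]
  H  [-0.43339 +0.22754 +1.00000]
B = K⁻¹H; ‖b₁‖=1.322451, ‖b₂‖=1.322451; λ = 2/(‖b₁‖+‖b₂‖) = 0.756172, sign → tz>0 ⇒ λ=+0.756172
r₁ = λ·B[:,0] = (+0.94103,-0.08409,-0.32771); r₂ = λ·B[:,1] = (+0.14696,+0.97406,+0.17206)
r₃ = r₁×r₂ = (+0.30475,-0.21008,+0.92898); SVD([r₁ r₂ r₃]) → R = UVᵀ:
  R  [+0.94103 +0.14696 +0.30475]
  R  [-0.08409 +0.97406 -0.21008]
  R  [-0.32771 +0.17206 +0.92898]
t = (-0.03418, -0.22284, +0.75617) m
tr R = 2.844066; θ = arccos((tr R − 1)/2) = 0.397496 rad = 22.775°
axis k = ((R−Rᵀ)₃₂, (R−Rᵀ)₁₃, (R−Rᵀ)₂₁) / (2 sinθ) = (+0.493574, +0.816898, -0.298432)
rvec = θ·k = (+0.196194, +0.324714, -0.118626)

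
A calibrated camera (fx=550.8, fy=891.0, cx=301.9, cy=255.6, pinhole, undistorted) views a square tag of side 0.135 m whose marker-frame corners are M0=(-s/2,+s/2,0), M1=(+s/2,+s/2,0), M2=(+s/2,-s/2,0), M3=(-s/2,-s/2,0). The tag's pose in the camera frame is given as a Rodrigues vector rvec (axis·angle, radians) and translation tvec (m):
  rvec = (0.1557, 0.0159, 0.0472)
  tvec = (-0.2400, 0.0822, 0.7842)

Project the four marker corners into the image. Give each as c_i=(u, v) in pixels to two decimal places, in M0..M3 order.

c0=(86.91, 418.63) c1=(180.02, 426.27) c2=(181.11, 277.33) c3=(85.48, 269.79)

Intrinsics K: fx=550.8, fy=891.0, cx=301.9, cy=255.6
Marker side s = 0.135 m; corners in marker frame (Z=0):
  M0 = (-0.0675, +0.0675, 0)
  M1 = (+0.0675, +0.0675, 0)
  M2 = (+0.0675, -0.0675, 0)
  M3 = (-0.0675, -0.0675, 0)
rvec = (0.1557, 0.0159, 0.0472), |rvec| = θ = 0.16347 rad = 9.366°
Rodrigues: sinθ=0.16275, 1−cosθ=0.01333; R = I + sinθ·[k]× + (1−cosθ)·[k]×²:
    [+0.99876 -0.04575 +0.01950]
    [+0.04823 +0.98679 -0.15463]
    [-0.01216 +0.15538 +0.98778]
t = (-0.2400, 0.0822, 0.7842) m
M0: Pc = R·M0+t = (-0.31050, +0.14555, +0.79551); u = 550.8·(-0.31050)/0.79551 + 301.9 = 86.9105, v = 891.0·(+0.14555)/0.79551 + 255.6 = 418.6252
M1: Pc = R·M1+t = (-0.17567, +0.15206, +0.79387); u = 550.8·(-0.17567)/0.79387 + 301.9 = 180.0155, v = 891.0·(+0.15206)/0.79387 + 255.6 = 426.2694
M2: Pc = R·M2+t = (-0.16950, +0.01885, +0.77289); u = 550.8·(-0.16950)/0.77289 + 301.9 = 181.1095, v = 891.0·(+0.01885)/0.77289 + 255.6 = 277.3266
M3: Pc = R·M3+t = (-0.30433, +0.01234, +0.77453); u = 550.8·(-0.30433)/0.77453 + 301.9 = 85.4807, v = 891.0·(+0.01234)/0.77453 + 255.6 = 269.7912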